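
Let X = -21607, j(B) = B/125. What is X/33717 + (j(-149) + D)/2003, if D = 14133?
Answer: 54150418667/8441893875 ≈ 6.4145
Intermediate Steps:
j(B) = B/125 (j(B) = B*(1/125) = B/125)
X/33717 + (j(-149) + D)/2003 = -21607/33717 + ((1/125)*(-149) + 14133)/2003 = -21607*1/33717 + (-149/125 + 14133)*(1/2003) = -21607/33717 + (1766476/125)*(1/2003) = -21607/33717 + 1766476/250375 = 54150418667/8441893875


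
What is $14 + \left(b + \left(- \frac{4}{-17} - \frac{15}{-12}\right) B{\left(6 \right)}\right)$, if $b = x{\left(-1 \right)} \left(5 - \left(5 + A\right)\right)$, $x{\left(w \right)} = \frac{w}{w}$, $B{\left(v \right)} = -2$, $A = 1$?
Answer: $\frac{341}{34} \approx 10.029$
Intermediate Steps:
$x{\left(w \right)} = 1$
$b = -1$ ($b = 1 \left(5 - 6\right) = 1 \left(-1\right) = -1$)
$14 + \left(b + \left(- \frac{4}{-17} - \frac{15}{-12}\right) B{\left(6 \right)}\right) = 14 + \left(-1 + \left(- \frac{4}{-17} - \frac{15}{-12}\right) \left(-2\right)\right) = 14 + \left(-1 + \left(\left(-4\right) \left(- \frac{1}{17}\right) - - \frac{5}{4}\right) \left(-2\right)\right) = 14 + \left(-1 + \left(\frac{4}{17} + \frac{5}{4}\right) \left(-2\right)\right) = 14 + \left(-1 + \frac{101}{68} \left(-2\right)\right) = 14 - \frac{135}{34} = \frac{341}{34}$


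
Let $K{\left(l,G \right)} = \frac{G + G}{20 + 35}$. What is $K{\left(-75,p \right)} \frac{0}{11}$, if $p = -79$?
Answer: $0$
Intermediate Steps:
$K{\left(l,G \right)} = \frac{2 G}{55}$
$K{\left(-75,p \right)} \frac{0}{11} = \frac{2}{55} \left(-79\right) \frac{0}{11} = - \frac{158 \cdot 0 \cdot \frac{1}{11}}{55} = \left(- \frac{158}{55}\right) 0 = 0$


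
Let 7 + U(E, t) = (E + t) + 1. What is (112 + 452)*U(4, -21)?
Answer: -12972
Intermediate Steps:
U(E, t) = -6 + E + t (U(E, t) = -7 + ((E + t) + 1) = -7 + (1 + E + t) = -6 + E + t)
(112 + 452)*U(4, -21) = (112 + 452)*(-6 + 4 - 21) = 564*(-23) = -12972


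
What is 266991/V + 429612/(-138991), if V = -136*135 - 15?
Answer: -15001155527/851319875 ≈ -17.621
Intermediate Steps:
V = -18375 (V = -18360 - 15 = -18375)
266991/V + 429612/(-138991) = 266991/(-18375) + 429612/(-138991) = 266991*(-1/18375) + 429612*(-1/138991) = -88997/6125 - 429612/138991 = -15001155527/851319875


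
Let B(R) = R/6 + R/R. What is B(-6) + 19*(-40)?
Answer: -760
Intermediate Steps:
B(R) = 1 + R/6 (B(R) = R*(⅙) + 1 = R/6 + 1 = 1 + R/6)
B(-6) + 19*(-40) = (1 + (⅙)*(-6)) + 19*(-40) = (1 - 1) - 760 = 0 - 760 = -760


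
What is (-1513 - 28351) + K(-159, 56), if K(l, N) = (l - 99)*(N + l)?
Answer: -3290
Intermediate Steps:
K(l, N) = (-99 + l)*(N + l)
(-1513 - 28351) + K(-159, 56) = (-1513 - 28351) + ((-159)² - 99*56 - 99*(-159) + 56*(-159)) = -29864 + (25281 - 5544 + 15741 - 8904) = -29864 + 26574 = -3290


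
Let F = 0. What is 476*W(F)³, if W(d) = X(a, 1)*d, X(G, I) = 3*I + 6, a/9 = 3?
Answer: 0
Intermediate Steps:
a = 27 (a = 9*3 = 27)
X(G, I) = 6 + 3*I
W(d) = 9*d (W(d) = (6 + 3*1)*d = (6 + 3)*d = 9*d)
476*W(F)³ = 476*(9*0)³ = 476*0³ = 476*0 = 0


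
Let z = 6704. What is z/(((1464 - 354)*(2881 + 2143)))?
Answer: 419/348540 ≈ 0.0012022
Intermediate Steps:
z/(((1464 - 354)*(2881 + 2143))) = 6704/(((1464 - 354)*(2881 + 2143))) = 6704/((1110*5024)) = 6704/5576640 = 6704*(1/5576640) = 419/348540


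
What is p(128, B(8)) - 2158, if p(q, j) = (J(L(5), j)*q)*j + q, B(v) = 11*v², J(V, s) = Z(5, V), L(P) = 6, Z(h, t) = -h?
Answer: -452590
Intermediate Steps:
J(V, s) = -5 (J(V, s) = -1*5 = -5)
p(q, j) = q - 5*j*q (p(q, j) = (-5*q)*j + q = -5*j*q + q = q - 5*j*q)
p(128, B(8)) - 2158 = 128*(1 - 55*8²) - 2158 = 128*(1 - 55*64) - 2158 = 128*(1 - 5*704) - 2158 = 128*(1 - 3520) - 2158 = 128*(-3519) - 2158 = -450432 - 2158 = -452590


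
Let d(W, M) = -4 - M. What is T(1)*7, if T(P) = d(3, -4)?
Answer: 0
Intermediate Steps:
T(P) = 0 (T(P) = -4 - 1*(-4) = -4 + 4 = 0)
T(1)*7 = 0*7 = 0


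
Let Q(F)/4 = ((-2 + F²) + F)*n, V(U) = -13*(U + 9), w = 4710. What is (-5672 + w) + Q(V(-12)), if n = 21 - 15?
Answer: 36430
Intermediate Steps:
V(U) = -117 - 13*U (V(U) = -13*(9 + U) = -117 - 13*U)
n = 6
Q(F) = -48 + 24*F + 24*F² (Q(F) = 4*(((-2 + F²) + F)*6) = 4*((-2 + F + F²)*6) = 4*(-12 + 6*F + 6*F²) = -48 + 24*F + 24*F²)
(-5672 + w) + Q(V(-12)) = (-5672 + 4710) + (-48 + 24*(-117 - 13*(-12)) + 24*(-117 - 13*(-12))²) = -962 + (-48 + 24*(-117 + 156) + 24*(-117 + 156)²) = -962 + (-48 + 24*39 + 24*39²) = -962 + (-48 + 936 + 24*1521) = -962 + (-48 + 936 + 36504) = -962 + 37392 = 36430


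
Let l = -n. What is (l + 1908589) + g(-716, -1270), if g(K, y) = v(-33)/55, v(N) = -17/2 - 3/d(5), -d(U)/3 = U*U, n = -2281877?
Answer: 11523781077/2750 ≈ 4.1905e+6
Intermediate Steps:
d(U) = -3*U² (d(U) = -3*U*U = -3*U²)
v(N) = -423/50 (v(N) = -17/2 - 3/((-3*5²)) = -17*½ - 3/((-3*25)) = -17/2 - 3/(-75) = -17/2 - 3*(-1/75) = -17/2 + 1/25 = -423/50)
l = 2281877 (l = -1*(-2281877) = 2281877)
g(K, y) = -423/2750 (g(K, y) = -423/50/55 = -423/50*1/55 = -423/2750)
(l + 1908589) + g(-716, -1270) = (2281877 + 1908589) - 423/2750 = 4190466 - 423/2750 = 11523781077/2750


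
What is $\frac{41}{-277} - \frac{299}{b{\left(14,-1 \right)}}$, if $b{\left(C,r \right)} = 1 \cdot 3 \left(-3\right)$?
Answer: $\frac{82454}{2493} \approx 33.074$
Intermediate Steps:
$b{\left(C,r \right)} = -9$ ($b{\left(C,r \right)} = 3 \left(-3\right) = -9$)
$\frac{41}{-277} - \frac{299}{b{\left(14,-1 \right)}} = \frac{41}{-277} - \frac{299}{-9} = 41 \left(- \frac{1}{277}\right) - - \frac{299}{9} = - \frac{41}{277} + \frac{299}{9} = \frac{82454}{2493}$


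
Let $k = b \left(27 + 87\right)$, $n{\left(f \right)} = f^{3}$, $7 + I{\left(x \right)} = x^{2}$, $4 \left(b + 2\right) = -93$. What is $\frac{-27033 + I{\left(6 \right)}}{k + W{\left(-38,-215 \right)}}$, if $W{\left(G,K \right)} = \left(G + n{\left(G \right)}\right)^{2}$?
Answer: $- \frac{54008}{6030210443} \approx -8.9562 \cdot 10^{-6}$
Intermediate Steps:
$b = - \frac{101}{4}$ ($b = -2 + \frac{1}{4} \left(-93\right) = -2 - \frac{93}{4} = - \frac{101}{4} \approx -25.25$)
$I{\left(x \right)} = -7 + x^{2}$
$k = - \frac{5757}{2}$ ($k = - \frac{101 \left(27 + 87\right)}{4} = \left(- \frac{101}{4}\right) 114 = - \frac{5757}{2} \approx -2878.5$)
$W{\left(G,K \right)} = \left(G + G^{3}\right)^{2}$
$\frac{-27033 + I{\left(6 \right)}}{k + W{\left(-38,-215 \right)}} = \frac{-27033 - \left(7 - 6^{2}\right)}{- \frac{5757}{2} + \left(-38\right)^{2} \left(1 + \left(-38\right)^{2}\right)^{2}} = \frac{-27033 + \left(-7 + 36\right)}{- \frac{5757}{2} + 1444 \left(1 + 1444\right)^{2}} = \frac{-27033 + 29}{- \frac{5757}{2} + 1444 \cdot 1445^{2}} = - \frac{27004}{- \frac{5757}{2} + 1444 \cdot 2088025} = - \frac{27004}{- \frac{5757}{2} + 3015108100} = - \frac{27004}{\frac{6030210443}{2}} = \left(-27004\right) \frac{2}{6030210443} = - \frac{54008}{6030210443}$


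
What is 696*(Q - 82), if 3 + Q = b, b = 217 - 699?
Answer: -394632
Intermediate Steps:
b = -482
Q = -485 (Q = -3 - 482 = -485)
696*(Q - 82) = 696*(-485 - 82) = 696*(-567) = -394632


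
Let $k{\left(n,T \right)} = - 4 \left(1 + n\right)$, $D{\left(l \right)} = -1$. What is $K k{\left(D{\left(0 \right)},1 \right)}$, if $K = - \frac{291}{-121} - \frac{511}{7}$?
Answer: $0$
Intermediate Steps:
$k{\left(n,T \right)} = -4 - 4 n$
$K = - \frac{8542}{121}$ ($K = \left(-291\right) \left(- \frac{1}{121}\right) - 73 = \frac{291}{121} - 73 = - \frac{8542}{121} \approx -70.595$)
$K k{\left(D{\left(0 \right)},1 \right)} = - \frac{8542 \left(-4 - -4\right)}{121} = - \frac{8542 \left(-4 + 4\right)}{121} = \left(- \frac{8542}{121}\right) 0 = 0$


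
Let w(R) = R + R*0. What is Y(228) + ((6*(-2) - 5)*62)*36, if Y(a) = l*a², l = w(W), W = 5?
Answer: 221976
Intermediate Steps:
w(R) = R (w(R) = R + 0 = R)
l = 5
Y(a) = 5*a²
Y(228) + ((6*(-2) - 5)*62)*36 = 5*228² + ((6*(-2) - 5)*62)*36 = 5*51984 + ((-12 - 5)*62)*36 = 259920 - 17*62*36 = 259920 - 1054*36 = 259920 - 37944 = 221976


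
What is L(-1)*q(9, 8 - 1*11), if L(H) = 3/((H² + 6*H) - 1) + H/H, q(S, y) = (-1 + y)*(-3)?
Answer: 6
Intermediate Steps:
q(S, y) = 3 - 3*y
L(H) = 1 + 3/(-1 + H² + 6*H) (L(H) = 3/(-1 + H² + 6*H) + 1 = 1 + 3/(-1 + H² + 6*H))
L(-1)*q(9, 8 - 1*11) = ((2 + (-1)² + 6*(-1))/(-1 + (-1)² + 6*(-1)))*(3 - 3*(8 - 1*11)) = ((2 + 1 - 6)/(-1 + 1 - 6))*(3 - 3*(8 - 11)) = (-3/(-6))*(3 - 3*(-3)) = (-⅙*(-3))*(3 + 9) = (½)*12 = 6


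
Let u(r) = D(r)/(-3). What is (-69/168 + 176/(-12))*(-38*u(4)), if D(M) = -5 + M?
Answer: 48127/252 ≈ 190.98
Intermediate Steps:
u(r) = 5/3 - r/3 (u(r) = (-5 + r)/(-3) = (-5 + r)*(-⅓) = 5/3 - r/3)
(-69/168 + 176/(-12))*(-38*u(4)) = (-69/168 + 176/(-12))*(-38*(5/3 - ⅓*4)) = (-69*1/168 + 176*(-1/12))*(-38*(5/3 - 4/3)) = (-23/56 - 44/3)*(-38*⅓) = -2533/168*(-38/3) = 48127/252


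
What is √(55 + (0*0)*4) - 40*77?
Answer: -3080 + √55 ≈ -3072.6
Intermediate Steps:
√(55 + (0*0)*4) - 40*77 = √(55 + 0*4) - 3080 = √(55 + 0) - 3080 = √55 - 3080 = -3080 + √55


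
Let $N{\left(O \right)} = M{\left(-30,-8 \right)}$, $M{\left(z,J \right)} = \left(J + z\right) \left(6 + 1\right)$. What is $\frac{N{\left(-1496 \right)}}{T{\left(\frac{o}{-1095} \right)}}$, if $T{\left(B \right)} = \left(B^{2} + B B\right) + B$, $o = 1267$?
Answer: $- \frac{45562950}{260459} \approx -174.93$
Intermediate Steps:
$M{\left(z,J \right)} = 7 J + 7 z$ ($M{\left(z,J \right)} = \left(J + z\right) 7 = 7 J + 7 z$)
$N{\left(O \right)} = -266$ ($N{\left(O \right)} = 7 \left(-8\right) + 7 \left(-30\right) = -56 - 210 = -266$)
$T{\left(B \right)} = B + 2 B^{2}$ ($T{\left(B \right)} = \left(B^{2} + B^{2}\right) + B = 2 B^{2} + B = B + 2 B^{2}$)
$\frac{N{\left(-1496 \right)}}{T{\left(\frac{o}{-1095} \right)}} = - \frac{266}{\frac{1267}{-1095} \left(1 + 2 \frac{1267}{-1095}\right)} = - \frac{266}{1267 \left(- \frac{1}{1095}\right) \left(1 + 2 \cdot 1267 \left(- \frac{1}{1095}\right)\right)} = - \frac{266}{\left(- \frac{1267}{1095}\right) \left(1 + 2 \left(- \frac{1267}{1095}\right)\right)} = - \frac{266}{\left(- \frac{1267}{1095}\right) \left(1 - \frac{2534}{1095}\right)} = - \frac{266}{\left(- \frac{1267}{1095}\right) \left(- \frac{1439}{1095}\right)} = - \frac{266}{\frac{1823213}{1199025}} = \left(-266\right) \frac{1199025}{1823213} = - \frac{45562950}{260459}$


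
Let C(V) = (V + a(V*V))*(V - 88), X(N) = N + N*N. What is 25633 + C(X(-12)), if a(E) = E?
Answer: 798097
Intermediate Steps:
X(N) = N + N**2
C(V) = (-88 + V)*(V + V**2) (C(V) = (V + V*V)*(V - 88) = (V + V**2)*(-88 + V) = (-88 + V)*(V + V**2))
25633 + C(X(-12)) = 25633 + (-12*(1 - 12))*(-88 + (-12*(1 - 12))**2 - (-1044)*(1 - 12)) = 25633 + (-12*(-11))*(-88 + (-12*(-11))**2 - (-1044)*(-11)) = 25633 + 132*(-88 + 132**2 - 87*132) = 25633 + 132*(-88 + 17424 - 11484) = 25633 + 132*5852 = 25633 + 772464 = 798097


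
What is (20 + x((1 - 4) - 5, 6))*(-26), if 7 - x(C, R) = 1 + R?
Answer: -520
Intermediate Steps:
x(C, R) = 6 - R (x(C, R) = 7 - (1 + R) = 7 + (-1 - R) = 6 - R)
(20 + x((1 - 4) - 5, 6))*(-26) = (20 + (6 - 1*6))*(-26) = (20 + (6 - 6))*(-26) = (20 + 0)*(-26) = 20*(-26) = -520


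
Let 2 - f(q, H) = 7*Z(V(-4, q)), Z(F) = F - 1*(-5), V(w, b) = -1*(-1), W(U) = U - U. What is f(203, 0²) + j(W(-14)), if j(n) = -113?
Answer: -153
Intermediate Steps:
W(U) = 0
V(w, b) = 1
Z(F) = 5 + F (Z(F) = F + 5 = 5 + F)
f(q, H) = -40 (f(q, H) = 2 - 7*(5 + 1) = 2 - 7*6 = 2 - 1*42 = 2 - 42 = -40)
f(203, 0²) + j(W(-14)) = -40 - 113 = -153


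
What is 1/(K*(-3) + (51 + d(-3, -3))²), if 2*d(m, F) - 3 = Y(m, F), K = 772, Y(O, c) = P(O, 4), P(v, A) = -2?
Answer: 4/1345 ≈ 0.0029740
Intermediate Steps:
Y(O, c) = -2
d(m, F) = ½ (d(m, F) = 3/2 + (½)*(-2) = 3/2 - 1 = ½)
1/(K*(-3) + (51 + d(-3, -3))²) = 1/(772*(-3) + (51 + ½)²) = 1/(-2316 + (103/2)²) = 1/(-2316 + 10609/4) = 1/(1345/4) = 4/1345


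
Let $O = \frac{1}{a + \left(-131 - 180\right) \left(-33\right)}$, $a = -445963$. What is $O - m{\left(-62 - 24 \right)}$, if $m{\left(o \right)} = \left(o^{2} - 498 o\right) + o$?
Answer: $- \frac{21845126601}{435700} \approx -50138.0$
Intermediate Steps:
$O = - \frac{1}{435700}$ ($O = \frac{1}{-445963 + \left(-131 - 180\right) \left(-33\right)} = \frac{1}{-445963 - -10263} = \frac{1}{-445963 + 10263} = \frac{1}{-435700} = - \frac{1}{435700} \approx -2.2952 \cdot 10^{-6}$)
$m{\left(o \right)} = o^{2} - 497 o$
$O - m{\left(-62 - 24 \right)} = - \frac{1}{435700} - \left(-62 - 24\right) \left(-497 - 86\right) = - \frac{1}{435700} - - 86 \left(-497 - 86\right) = - \frac{1}{435700} - \left(-86\right) \left(-583\right) = - \frac{1}{435700} - 50138 = - \frac{21845126601}{435700}$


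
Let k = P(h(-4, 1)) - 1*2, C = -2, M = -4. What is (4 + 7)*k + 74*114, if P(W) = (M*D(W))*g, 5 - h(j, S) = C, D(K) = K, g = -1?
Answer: 8722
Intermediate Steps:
h(j, S) = 7 (h(j, S) = 5 - 1*(-2) = 5 + 2 = 7)
P(W) = 4*W (P(W) = -4*W*(-1) = 4*W)
k = 26 (k = 4*7 - 1*2 = 28 - 2 = 26)
(4 + 7)*k + 74*114 = (4 + 7)*26 + 74*114 = 11*26 + 8436 = 286 + 8436 = 8722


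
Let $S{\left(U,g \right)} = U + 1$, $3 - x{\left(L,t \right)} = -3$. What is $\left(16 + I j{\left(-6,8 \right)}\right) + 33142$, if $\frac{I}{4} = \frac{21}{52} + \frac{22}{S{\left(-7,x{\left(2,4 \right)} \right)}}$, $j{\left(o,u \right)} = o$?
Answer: $\frac{432072}{13} \approx 33236.0$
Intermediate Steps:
$x{\left(L,t \right)} = 6$ ($x{\left(L,t \right)} = 3 - -3 = 3 + 3 = 6$)
$S{\left(U,g \right)} = 1 + U$
$I = - \frac{509}{39}$ ($I = 4 \left(\frac{21}{52} + \frac{22}{1 - 7}\right) = 4 \left(21 \cdot \frac{1}{52} + \frac{22}{-6}\right) = 4 \left(\frac{21}{52} + 22 \left(- \frac{1}{6}\right)\right) = 4 \left(\frac{21}{52} - \frac{11}{3}\right) = 4 \left(- \frac{509}{156}\right) = - \frac{509}{39} \approx -13.051$)
$\left(16 + I j{\left(-6,8 \right)}\right) + 33142 = \left(16 - - \frac{1018}{13}\right) + 33142 = \left(16 + \frac{1018}{13}\right) + 33142 = \frac{1226}{13} + 33142 = \frac{432072}{13}$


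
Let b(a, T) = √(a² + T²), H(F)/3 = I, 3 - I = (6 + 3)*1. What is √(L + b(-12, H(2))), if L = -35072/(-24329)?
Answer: √(853266688 + 3551401446*√13)/24329 ≈ 4.8036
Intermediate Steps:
I = -6 (I = 3 - (6 + 3) = 3 - 9 = -6)
H(F) = -18 (H(F) = 3*(-6) = -18)
b(a, T) = √(T² + a²)
L = 35072/24329 (L = -35072*(-1/24329) = 35072/24329 ≈ 1.4416)
√(L + b(-12, H(2))) = √(35072/24329 + √((-18)² + (-12)²)) = √(35072/24329 + √(324 + 144)) = √(35072/24329 + √468) = √(35072/24329 + 6*√13)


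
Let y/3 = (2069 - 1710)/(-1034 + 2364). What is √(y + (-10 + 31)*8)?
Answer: √298607610/1330 ≈ 12.993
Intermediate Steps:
y = 1077/1330 (y = 3*((2069 - 1710)/(-1034 + 2364)) = 3*(359/1330) = 1077/1330 ≈ 0.80977)
√(y + (-10 + 31)*8) = √(1077/1330 + (-10 + 31)*8) = √(1077/1330 + 21*8) = √(1077/1330 + 168) = √(224517/1330) = √298607610/1330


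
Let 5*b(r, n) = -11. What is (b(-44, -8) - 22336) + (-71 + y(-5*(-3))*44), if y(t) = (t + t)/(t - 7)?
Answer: -111221/5 ≈ -22244.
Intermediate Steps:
b(r, n) = -11/5 (b(r, n) = (1/5)*(-11) = -11/5)
y(t) = 2*t/(-7 + t) (y(t) = (2*t)/(-7 + t) = 2*t/(-7 + t))
(b(-44, -8) - 22336) + (-71 + y(-5*(-3))*44) = (-11/5 - 22336) + (-71 + (2*(-5*(-3))/(-7 - 5*(-3)))*44) = -111691/5 + (-71 + (2*15/(-7 + 15))*44) = -111691/5 + (-71 + (2*15/8)*44) = -111691/5 + (-71 + (2*15*(1/8))*44) = -111691/5 + (-71 + (15/4)*44) = -111691/5 + (-71 + 165) = -111691/5 + 94 = -111221/5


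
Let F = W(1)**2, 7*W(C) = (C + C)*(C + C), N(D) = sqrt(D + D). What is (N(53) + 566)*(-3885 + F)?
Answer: -107737534/49 - 190349*sqrt(106)/49 ≈ -2.2387e+6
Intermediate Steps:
N(D) = sqrt(2)*sqrt(D) (N(D) = sqrt(2*D) = sqrt(2)*sqrt(D))
W(C) = 4*C**2/7 (W(C) = ((C + C)*(C + C))/7 = ((2*C)*(2*C))/7 = (4*C**2)/7 = 4*C**2/7)
F = 16/49 (F = ((4/7)*1**2)**2 = ((4/7)*1)**2 = (4/7)**2 = 16/49 ≈ 0.32653)
(N(53) + 566)*(-3885 + F) = (sqrt(2)*sqrt(53) + 566)*(-3885 + 16/49) = (sqrt(106) + 566)*(-190349/49) = (566 + sqrt(106))*(-190349/49) = -107737534/49 - 190349*sqrt(106)/49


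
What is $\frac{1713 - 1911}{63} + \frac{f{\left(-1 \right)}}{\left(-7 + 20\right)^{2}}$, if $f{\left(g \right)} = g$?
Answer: $- \frac{3725}{1183} \approx -3.1488$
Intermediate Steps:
$\frac{1713 - 1911}{63} + \frac{f{\left(-1 \right)}}{\left(-7 + 20\right)^{2}} = \frac{1713 - 1911}{63} - \frac{1}{\left(-7 + 20\right)^{2}} = \left(1713 - 1911\right) \frac{1}{63} - \frac{1}{13^{2}} = \left(-198\right) \frac{1}{63} - \frac{1}{169} = - \frac{22}{7} - \frac{1}{169} = - \frac{3725}{1183}$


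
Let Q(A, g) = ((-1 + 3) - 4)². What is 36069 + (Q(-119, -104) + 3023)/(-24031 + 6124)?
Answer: 215294852/5969 ≈ 36069.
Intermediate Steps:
Q(A, g) = 4 (Q(A, g) = (2 - 4)² = (-2)² = 4)
36069 + (Q(-119, -104) + 3023)/(-24031 + 6124) = 36069 + (4 + 3023)/(-24031 + 6124) = 36069 + 3027/(-17907) = 36069 + 3027*(-1/17907) = 36069 - 1009/5969 = 215294852/5969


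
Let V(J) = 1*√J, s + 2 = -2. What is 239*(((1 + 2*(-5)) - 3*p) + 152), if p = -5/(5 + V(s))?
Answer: 1009058/29 - 7170*I/29 ≈ 34795.0 - 247.24*I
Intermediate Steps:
s = -4 (s = -2 - 2 = -4)
V(J) = √J
p = -5*(5 - 2*I)/29 (p = -5/(5 + √(-4)) = -5/(5 + 2*I) = ((5 - 2*I)/29)*(-5) = -5*(5 - 2*I)/29 ≈ -0.86207 + 0.34483*I)
239*(((1 + 2*(-5)) - 3*p) + 152) = 239*(((1 + 2*(-5)) - 3*(-25/29 + 10*I/29)) + 152) = 239*(((1 - 10) + (75/29 - 30*I/29)) + 152) = 239*((-9 + (75/29 - 30*I/29)) + 152) = 239*((-186/29 - 30*I/29) + 152) = 239*(4222/29 - 30*I/29) = 1009058/29 - 7170*I/29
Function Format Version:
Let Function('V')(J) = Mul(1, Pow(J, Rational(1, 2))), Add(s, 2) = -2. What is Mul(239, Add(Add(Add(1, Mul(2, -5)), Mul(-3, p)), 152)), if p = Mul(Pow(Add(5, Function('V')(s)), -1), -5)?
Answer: Add(Rational(1009058, 29), Mul(Rational(-7170, 29), I)) ≈ Add(34795., Mul(-247.24, I))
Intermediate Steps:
s = -4 (s = Add(-2, -2) = -4)
Function('V')(J) = Pow(J, Rational(1, 2))
p = Mul(Rational(-5, 29), Add(5, Mul(-2, I))) (p = Mul(Pow(Add(5, Pow(-4, Rational(1, 2))), -1), -5) = Mul(Pow(Add(5, Mul(2, I)), -1), -5) = Mul(Mul(Rational(1, 29), Add(5, Mul(-2, I))), -5) = Mul(Rational(-5, 29), Add(5, Mul(-2, I))) ≈ Add(-0.86207, Mul(0.34483, I)))
Mul(239, Add(Add(Add(1, Mul(2, -5)), Mul(-3, p)), 152)) = Mul(239, Add(Add(Add(1, Mul(2, -5)), Mul(-3, Add(Rational(-25, 29), Mul(Rational(10, 29), I)))), 152)) = Mul(239, Add(Add(Add(1, -10), Add(Rational(75, 29), Mul(Rational(-30, 29), I))), 152)) = Mul(239, Add(Add(-9, Add(Rational(75, 29), Mul(Rational(-30, 29), I))), 152)) = Mul(239, Add(Add(Rational(-186, 29), Mul(Rational(-30, 29), I)), 152)) = Mul(239, Add(Rational(4222, 29), Mul(Rational(-30, 29), I))) = Add(Rational(1009058, 29), Mul(Rational(-7170, 29), I))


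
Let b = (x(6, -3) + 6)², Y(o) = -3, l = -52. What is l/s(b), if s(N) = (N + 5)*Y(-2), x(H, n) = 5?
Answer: 26/189 ≈ 0.13757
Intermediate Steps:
b = 121 (b = (5 + 6)² = 11² = 121)
s(N) = -15 - 3*N (s(N) = (N + 5)*(-3) = (5 + N)*(-3) = -15 - 3*N)
l/s(b) = -52/(-15 - 3*121) = -52/(-15 - 363) = -52/(-378) = -52*(-1/378) = 26/189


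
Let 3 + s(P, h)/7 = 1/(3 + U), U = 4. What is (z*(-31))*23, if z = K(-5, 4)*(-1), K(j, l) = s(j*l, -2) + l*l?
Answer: -2852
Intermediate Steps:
s(P, h) = -20 (s(P, h) = -21 + 7/(3 + 4) = -21 + 7/7 = -21 + 7*(1/7) = -21 + 1 = -20)
K(j, l) = -20 + l**2 (K(j, l) = -20 + l*l = -20 + l**2)
z = 4 (z = (-20 + 4**2)*(-1) = (-20 + 16)*(-1) = -4*(-1) = 4)
(z*(-31))*23 = (4*(-31))*23 = -124*23 = -2852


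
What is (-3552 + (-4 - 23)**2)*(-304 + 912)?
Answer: -1716384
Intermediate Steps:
(-3552 + (-4 - 23)**2)*(-304 + 912) = (-3552 + (-27)**2)*608 = (-3552 + 729)*608 = -2823*608 = -1716384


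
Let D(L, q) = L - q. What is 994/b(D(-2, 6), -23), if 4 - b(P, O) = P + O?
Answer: 142/5 ≈ 28.400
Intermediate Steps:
b(P, O) = 4 - O - P (b(P, O) = 4 - (P + O) = 4 - (O + P) = 4 + (-O - P) = 4 - O - P)
994/b(D(-2, 6), -23) = 994/(4 - 1*(-23) - (-2 - 1*6)) = 994/(4 + 23 - (-2 - 6)) = 994/(4 + 23 - 1*(-8)) = 994/(4 + 23 + 8) = 994/35 = 994*(1/35) = 142/5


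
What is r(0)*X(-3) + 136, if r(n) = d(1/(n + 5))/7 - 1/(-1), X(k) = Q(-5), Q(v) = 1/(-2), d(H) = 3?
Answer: 947/7 ≈ 135.29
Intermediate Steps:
Q(v) = -½
X(k) = -½
r(n) = 10/7 (r(n) = 3/7 - 1/(-1) = 3*(⅐) - 1*(-1) = 3/7 + 1 = 10/7)
r(0)*X(-3) + 136 = (10/7)*(-½) + 136 = -5/7 + 136 = 947/7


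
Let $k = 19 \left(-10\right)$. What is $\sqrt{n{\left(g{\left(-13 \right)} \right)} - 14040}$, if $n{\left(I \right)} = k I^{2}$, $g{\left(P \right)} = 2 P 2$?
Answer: $10 i \sqrt{5278} \approx 726.5 i$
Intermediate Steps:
$k = -190$
$g{\left(P \right)} = 4 P$
$n{\left(I \right)} = - 190 I^{2}$
$\sqrt{n{\left(g{\left(-13 \right)} \right)} - 14040} = \sqrt{- 190 \left(4 \left(-13\right)\right)^{2} - 14040} = \sqrt{- 190 \left(-52\right)^{2} - 14040} = \sqrt{\left(-190\right) 2704 - 14040} = \sqrt{-513760 - 14040} = \sqrt{-527800} = 10 i \sqrt{5278}$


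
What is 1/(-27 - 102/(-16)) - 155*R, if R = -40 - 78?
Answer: 3017842/165 ≈ 18290.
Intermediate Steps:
R = -118
1/(-27 - 102/(-16)) - 155*R = 1/(-27 - 102/(-16)) - 155*(-118) = 1/(-27 - 102*(-1/16)) + 18290 = 1/(-27 + 51/8) + 18290 = 1/(-165/8) + 18290 = -8/165 + 18290 = 3017842/165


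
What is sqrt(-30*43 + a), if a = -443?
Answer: I*sqrt(1733) ≈ 41.629*I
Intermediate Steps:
sqrt(-30*43 + a) = sqrt(-30*43 - 443) = sqrt(-1290 - 443) = sqrt(-1733) = I*sqrt(1733)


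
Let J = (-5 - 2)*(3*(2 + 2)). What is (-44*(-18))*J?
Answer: -66528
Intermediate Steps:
J = -84 (J = -21*4 = -7*12 = -84)
(-44*(-18))*J = -44*(-18)*(-84) = 792*(-84) = -66528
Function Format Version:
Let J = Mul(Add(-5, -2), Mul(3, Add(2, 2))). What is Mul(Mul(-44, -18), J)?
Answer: -66528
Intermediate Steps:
J = -84 (J = Mul(-7, Mul(3, 4)) = Mul(-7, 12) = -84)
Mul(Mul(-44, -18), J) = Mul(Mul(-44, -18), -84) = Mul(792, -84) = -66528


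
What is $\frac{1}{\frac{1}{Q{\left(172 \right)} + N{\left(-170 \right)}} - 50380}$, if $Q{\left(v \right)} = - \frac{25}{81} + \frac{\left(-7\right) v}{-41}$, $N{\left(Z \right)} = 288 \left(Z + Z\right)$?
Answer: $- \frac{325095821}{16378327465301} \approx -1.9849 \cdot 10^{-5}$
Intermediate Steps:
$N{\left(Z \right)} = 576 Z$ ($N{\left(Z \right)} = 288 \cdot 2 Z = 576 Z$)
$Q{\left(v \right)} = - \frac{25}{81} + \frac{7 v}{41}$ ($Q{\left(v \right)} = \left(-25\right) \frac{1}{81} + - 7 v \left(- \frac{1}{41}\right) = - \frac{25}{81} + \frac{7 v}{41}$)
$\frac{1}{\frac{1}{Q{\left(172 \right)} + N{\left(-170 \right)}} - 50380} = \frac{1}{\frac{1}{\left(- \frac{25}{81} + \frac{7}{41} \cdot 172\right) + 576 \left(-170\right)} - 50380} = \frac{1}{\frac{1}{\left(- \frac{25}{81} + \frac{1204}{41}\right) - 97920} - 50380} = \frac{1}{\frac{1}{\frac{96499}{3321} - 97920} - 50380} = \frac{1}{\frac{1}{- \frac{325095821}{3321}} - 50380} = \frac{1}{- \frac{3321}{325095821} - 50380} = \frac{1}{- \frac{16378327465301}{325095821}} = - \frac{325095821}{16378327465301}$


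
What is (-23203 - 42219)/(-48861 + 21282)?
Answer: 65422/27579 ≈ 2.3722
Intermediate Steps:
(-23203 - 42219)/(-48861 + 21282) = -65422/(-27579) = -65422*(-1/27579) = 65422/27579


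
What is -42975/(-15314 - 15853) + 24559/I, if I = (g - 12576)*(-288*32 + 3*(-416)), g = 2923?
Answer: 482402984617/349794139296 ≈ 1.3791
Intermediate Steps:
I = 101008992 (I = (2923 - 12576)*(-288*32 + 3*(-416)) = -9653*(-9216 - 1248) = -9653*(-10464) = 101008992)
-42975/(-15314 - 15853) + 24559/I = -42975/(-15314 - 15853) + 24559/101008992 = -42975/(-31167) + 24559*(1/101008992) = -42975*(-1/31167) + 24559/101008992 = 4775/3463 + 24559/101008992 = 482402984617/349794139296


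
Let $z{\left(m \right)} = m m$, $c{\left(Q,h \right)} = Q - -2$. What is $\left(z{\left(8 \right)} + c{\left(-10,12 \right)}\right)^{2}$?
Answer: $3136$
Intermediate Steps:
$c{\left(Q,h \right)} = 2 + Q$ ($c{\left(Q,h \right)} = Q + 2 = 2 + Q$)
$z{\left(m \right)} = m^{2}$
$\left(z{\left(8 \right)} + c{\left(-10,12 \right)}\right)^{2} = \left(8^{2} + \left(2 - 10\right)\right)^{2} = \left(64 - 8\right)^{2} = 56^{2} = 3136$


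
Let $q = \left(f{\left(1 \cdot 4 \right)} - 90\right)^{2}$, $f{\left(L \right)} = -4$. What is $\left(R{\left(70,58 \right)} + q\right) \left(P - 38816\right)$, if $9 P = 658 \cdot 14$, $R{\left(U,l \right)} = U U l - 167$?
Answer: $-11068235412$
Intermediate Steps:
$R{\left(U,l \right)} = -167 + l U^{2}$ ($R{\left(U,l \right)} = U^{2} l - 167 = l U^{2} - 167 = -167 + l U^{2}$)
$P = \frac{9212}{9}$ ($P = \frac{658 \cdot 14}{9} = \frac{1}{9} \cdot 9212 = \frac{9212}{9} \approx 1023.6$)
$q = 8836$ ($q = \left(-4 - 90\right)^{2} = \left(-94\right)^{2} = 8836$)
$\left(R{\left(70,58 \right)} + q\right) \left(P - 38816\right) = \left(\left(-167 + 58 \cdot 70^{2}\right) + 8836\right) \left(\frac{9212}{9} - 38816\right) = \left(\left(-167 + 58 \cdot 4900\right) + 8836\right) \left(- \frac{340132}{9}\right) = \left(\left(-167 + 284200\right) + 8836\right) \left(- \frac{340132}{9}\right) = \left(284033 + 8836\right) \left(- \frac{340132}{9}\right) = 292869 \left(- \frac{340132}{9}\right) = -11068235412$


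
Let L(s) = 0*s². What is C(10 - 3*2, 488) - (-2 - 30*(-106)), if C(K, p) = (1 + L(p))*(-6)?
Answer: -3184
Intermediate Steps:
L(s) = 0
C(K, p) = -6 (C(K, p) = (1 + 0)*(-6) = 1*(-6) = -6)
C(10 - 3*2, 488) - (-2 - 30*(-106)) = -6 - (-2 - 30*(-106)) = -6 - (-2 + 3180) = -6 - 1*3178 = -6 - 3178 = -3184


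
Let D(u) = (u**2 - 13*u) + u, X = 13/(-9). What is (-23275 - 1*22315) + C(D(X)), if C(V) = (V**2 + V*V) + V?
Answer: -294039919/6561 ≈ -44816.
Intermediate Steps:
X = -13/9 (X = 13*(-1/9) = -13/9 ≈ -1.4444)
D(u) = u**2 - 12*u
C(V) = V + 2*V**2 (C(V) = (V**2 + V**2) + V = 2*V**2 + V = V + 2*V**2)
(-23275 - 1*22315) + C(D(X)) = (-23275 - 1*22315) + (-13*(-12 - 13/9)/9)*(1 + 2*(-13*(-12 - 13/9)/9)) = (-23275 - 22315) + (-13/9*(-121/9))*(1 + 2*(-13/9*(-121/9))) = -45590 + 1573*(1 + 2*(1573/81))/81 = -45590 + 1573*(1 + 3146/81)/81 = -45590 + (1573/81)*(3227/81) = -45590 + 5076071/6561 = -294039919/6561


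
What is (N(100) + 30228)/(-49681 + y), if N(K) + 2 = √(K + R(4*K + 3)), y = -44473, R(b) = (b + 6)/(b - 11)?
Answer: -15113/47077 - 9*√978/2636312 ≈ -0.32113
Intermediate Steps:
R(b) = (6 + b)/(-11 + b)
N(K) = -2 + √(K + (9 + 4*K)/(-8 + 4*K)) (N(K) = -2 + √(K + (6 + (4*K + 3))/(-11 + (4*K + 3))) = -2 + √(K + (6 + (3 + 4*K))/(-11 + (3 + 4*K))) = -2 + √(K + (9 + 4*K)/(-8 + 4*K)))
(N(100) + 30228)/(-49681 + y) = ((-2 + √((9 - 4*100 + 4*100²)/(-2 + 100))/2) + 30228)/(-49681 - 44473) = ((-2 + √((9 - 400 + 4*10000)/98)/2) + 30228)/(-94154) = ((-2 + √((9 - 400 + 40000)/98)/2) + 30228)*(-1/94154) = ((-2 + √((1/98)*39609)/2) + 30228)*(-1/94154) = ((-2 + √(39609/98)/2) + 30228)*(-1/94154) = ((-2 + (9*√978/14)/2) + 30228)*(-1/94154) = ((-2 + 9*√978/28) + 30228)*(-1/94154) = (30226 + 9*√978/28)*(-1/94154) = -15113/47077 - 9*√978/2636312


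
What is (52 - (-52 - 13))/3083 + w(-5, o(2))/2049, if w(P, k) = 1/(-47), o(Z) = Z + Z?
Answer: 11264368/296902149 ≈ 0.037940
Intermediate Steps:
o(Z) = 2*Z
w(P, k) = -1/47
(52 - (-52 - 13))/3083 + w(-5, o(2))/2049 = (52 - (-52 - 13))/3083 - 1/47/2049 = (52 - (-65))*(1/3083) - 1/47*1/2049 = (52 - 1*(-65))*(1/3083) - 1/96303 = (52 + 65)*(1/3083) - 1/96303 = 117*(1/3083) - 1/96303 = 117/3083 - 1/96303 = 11264368/296902149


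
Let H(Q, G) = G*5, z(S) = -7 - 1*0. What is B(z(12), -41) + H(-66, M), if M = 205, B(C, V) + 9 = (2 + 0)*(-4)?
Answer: 1008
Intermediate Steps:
z(S) = -7 (z(S) = -7 + 0 = -7)
B(C, V) = -17 (B(C, V) = -9 + (2 + 0)*(-4) = -9 + 2*(-4) = -9 - 8 = -17)
H(Q, G) = 5*G
B(z(12), -41) + H(-66, M) = -17 + 5*205 = -17 + 1025 = 1008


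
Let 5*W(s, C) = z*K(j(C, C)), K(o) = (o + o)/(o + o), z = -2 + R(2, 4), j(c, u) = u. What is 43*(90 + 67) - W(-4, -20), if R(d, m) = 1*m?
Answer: 33753/5 ≈ 6750.6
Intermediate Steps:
R(d, m) = m
z = 2 (z = -2 + 4 = 2)
K(o) = 1 (K(o) = (2*o)/((2*o)) = (2*o)*(1/(2*o)) = 1)
W(s, C) = ⅖ (W(s, C) = (2*1)/5 = (⅕)*2 = ⅖)
43*(90 + 67) - W(-4, -20) = 43*(90 + 67) - 1*⅖ = 43*157 - ⅖ = 6751 - ⅖ = 33753/5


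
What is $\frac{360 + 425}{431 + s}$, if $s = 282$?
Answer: $\frac{785}{713} \approx 1.101$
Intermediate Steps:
$\frac{360 + 425}{431 + s} = \frac{360 + 425}{431 + 282} = \frac{785}{713}$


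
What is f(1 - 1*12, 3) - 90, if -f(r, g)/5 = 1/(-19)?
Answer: -1705/19 ≈ -89.737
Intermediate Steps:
f(r, g) = 5/19 (f(r, g) = -5/(-19) = -5*(-1/19) = 5/19)
f(1 - 1*12, 3) - 90 = 5/19 - 90 = -1705/19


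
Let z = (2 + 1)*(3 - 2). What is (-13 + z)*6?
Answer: -60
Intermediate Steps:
z = 3 (z = 3*1 = 3)
(-13 + z)*6 = (-13 + 3)*6 = -10*6 = -60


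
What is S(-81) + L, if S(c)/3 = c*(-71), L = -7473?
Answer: 9780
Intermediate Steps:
S(c) = -213*c (S(c) = 3*(c*(-71)) = 3*(-71*c) = -213*c)
S(-81) + L = -213*(-81) - 7473 = 17253 - 7473 = 9780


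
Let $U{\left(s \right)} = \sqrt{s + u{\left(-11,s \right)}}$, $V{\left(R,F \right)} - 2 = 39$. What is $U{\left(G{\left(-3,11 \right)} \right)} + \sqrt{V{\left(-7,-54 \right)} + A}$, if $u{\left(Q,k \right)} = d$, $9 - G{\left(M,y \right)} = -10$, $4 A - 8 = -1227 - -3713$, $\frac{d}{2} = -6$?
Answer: $\sqrt{7} + \frac{\sqrt{2658}}{2} \approx 28.424$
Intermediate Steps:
$d = -12$ ($d = 2 \left(-6\right) = -12$)
$A = \frac{1247}{2}$ ($A = 2 + \frac{-1227 - -3713}{4} = 2 + \frac{-1227 + 3713}{4} = 2 + \frac{1}{4} \cdot 2486 = 2 + \frac{1243}{2} = \frac{1247}{2} \approx 623.5$)
$G{\left(M,y \right)} = 19$ ($G{\left(M,y \right)} = 9 - -10 = 9 + 10 = 19$)
$V{\left(R,F \right)} = 41$ ($V{\left(R,F \right)} = 2 + 39 = 41$)
$u{\left(Q,k \right)} = -12$
$U{\left(s \right)} = \sqrt{-12 + s}$ ($U{\left(s \right)} = \sqrt{s - 12} = \sqrt{-12 + s}$)
$U{\left(G{\left(-3,11 \right)} \right)} + \sqrt{V{\left(-7,-54 \right)} + A} = \sqrt{-12 + 19} + \sqrt{41 + \frac{1247}{2}} = \sqrt{7} + \sqrt{\frac{1329}{2}} = \sqrt{7} + \frac{\sqrt{2658}}{2}$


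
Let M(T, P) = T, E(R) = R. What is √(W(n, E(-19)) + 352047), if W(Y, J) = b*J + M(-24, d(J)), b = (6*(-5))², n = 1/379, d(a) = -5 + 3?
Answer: √334923 ≈ 578.73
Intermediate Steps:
d(a) = -2
n = 1/379 ≈ 0.0026385
b = 900 (b = (-30)² = 900)
W(Y, J) = -24 + 900*J (W(Y, J) = 900*J - 24 = -24 + 900*J)
√(W(n, E(-19)) + 352047) = √((-24 + 900*(-19)) + 352047) = √((-24 - 17100) + 352047) = √(-17124 + 352047) = √334923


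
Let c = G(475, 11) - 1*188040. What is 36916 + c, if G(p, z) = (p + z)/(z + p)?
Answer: -151123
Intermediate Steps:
G(p, z) = 1 (G(p, z) = (p + z)/(p + z) = 1)
c = -188039 (c = 1 - 1*188040 = 1 - 188040 = -188039)
36916 + c = 36916 - 188039 = -151123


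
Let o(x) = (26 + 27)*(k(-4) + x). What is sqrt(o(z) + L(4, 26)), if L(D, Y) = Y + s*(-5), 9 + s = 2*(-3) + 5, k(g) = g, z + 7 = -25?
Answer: 2*I*sqrt(458) ≈ 42.802*I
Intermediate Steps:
z = -32 (z = -7 - 25 = -32)
s = -10 (s = -9 + (2*(-3) + 5) = -9 + (-6 + 5) = -9 - 1 = -10)
L(D, Y) = 50 + Y (L(D, Y) = Y - 10*(-5) = Y + 50 = 50 + Y)
o(x) = -212 + 53*x (o(x) = (26 + 27)*(-4 + x) = 53*(-4 + x) = -212 + 53*x)
sqrt(o(z) + L(4, 26)) = sqrt((-212 + 53*(-32)) + (50 + 26)) = sqrt((-212 - 1696) + 76) = sqrt(-1908 + 76) = sqrt(-1832) = 2*I*sqrt(458)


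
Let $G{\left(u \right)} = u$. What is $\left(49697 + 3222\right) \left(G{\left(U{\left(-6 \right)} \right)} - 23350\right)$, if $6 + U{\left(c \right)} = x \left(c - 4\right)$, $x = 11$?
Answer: $-1241797254$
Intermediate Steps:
$U{\left(c \right)} = -50 + 11 c$ ($U{\left(c \right)} = -6 + 11 \left(c - 4\right) = -6 + 11 \left(-4 + c\right) = -6 + \left(-44 + 11 c\right) = -50 + 11 c$)
$\left(49697 + 3222\right) \left(G{\left(U{\left(-6 \right)} \right)} - 23350\right) = \left(49697 + 3222\right) \left(\left(-50 + 11 \left(-6\right)\right) - 23350\right) = 52919 \left(\left(-50 - 66\right) - 23350\right) = 52919 \left(-116 - 23350\right) = 52919 \left(-23466\right) = -1241797254$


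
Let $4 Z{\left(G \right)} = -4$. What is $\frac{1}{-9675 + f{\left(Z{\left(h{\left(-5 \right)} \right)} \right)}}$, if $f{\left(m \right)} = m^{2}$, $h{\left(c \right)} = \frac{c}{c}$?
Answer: $- \frac{1}{9674} \approx -0.00010337$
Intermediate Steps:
$h{\left(c \right)} = 1$
$Z{\left(G \right)} = -1$ ($Z{\left(G \right)} = \frac{1}{4} \left(-4\right) = -1$)
$\frac{1}{-9675 + f{\left(Z{\left(h{\left(-5 \right)} \right)} \right)}} = \frac{1}{-9675 + \left(-1\right)^{2}} = \frac{1}{-9675 + 1} = \frac{1}{-9674} = - \frac{1}{9674}$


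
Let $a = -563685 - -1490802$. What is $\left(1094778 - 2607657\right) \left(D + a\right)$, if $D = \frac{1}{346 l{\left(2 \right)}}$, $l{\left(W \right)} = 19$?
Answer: $- \frac{9220796532640761}{6574} \approx -1.4026 \cdot 10^{12}$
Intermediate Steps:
$a = 927117$ ($a = -563685 + 1490802 = 927117$)
$D = \frac{1}{6574}$ ($D = \frac{1}{346 \cdot 19} = \frac{1}{6574} \approx 0.00015211$)
$\left(1094778 - 2607657\right) \left(D + a\right) = \left(1094778 - 2607657\right) \left(\frac{1}{6574} + 927117\right) = \left(-1512879\right) \frac{6094867159}{6574} = - \frac{9220796532640761}{6574}$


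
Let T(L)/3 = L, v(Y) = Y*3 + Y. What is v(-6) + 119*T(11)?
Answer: 3903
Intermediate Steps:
v(Y) = 4*Y (v(Y) = 3*Y + Y = 4*Y)
T(L) = 3*L
v(-6) + 119*T(11) = 4*(-6) + 119*(3*11) = -24 + 119*33 = -24 + 3927 = 3903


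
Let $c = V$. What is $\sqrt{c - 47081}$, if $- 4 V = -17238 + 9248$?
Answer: $\frac{i \sqrt{180334}}{2} \approx 212.33 i$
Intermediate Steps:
$V = \frac{3995}{2}$ ($V = - \frac{-17238 + 9248}{4} = \left(- \frac{1}{4}\right) \left(-7990\right) = \frac{3995}{2} \approx 1997.5$)
$c = \frac{3995}{2} \approx 1997.5$
$\sqrt{c - 47081} = \sqrt{\frac{3995}{2} - 47081} = \sqrt{- \frac{90167}{2}} = \frac{i \sqrt{180334}}{2}$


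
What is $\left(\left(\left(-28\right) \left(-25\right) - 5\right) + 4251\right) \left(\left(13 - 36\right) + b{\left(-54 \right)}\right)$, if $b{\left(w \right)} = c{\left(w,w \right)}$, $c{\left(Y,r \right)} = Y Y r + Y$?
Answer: $-779197786$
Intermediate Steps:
$c{\left(Y,r \right)} = Y + r Y^{2}$ ($c{\left(Y,r \right)} = Y^{2} r + Y = r Y^{2} + Y = Y + r Y^{2}$)
$b{\left(w \right)} = w \left(1 + w^{2}\right)$ ($b{\left(w \right)} = w \left(1 + w w\right) = w \left(1 + w^{2}\right)$)
$\left(\left(\left(-28\right) \left(-25\right) - 5\right) + 4251\right) \left(\left(13 - 36\right) + b{\left(-54 \right)}\right) = \left(\left(\left(-28\right) \left(-25\right) - 5\right) + 4251\right) \left(\left(13 - 36\right) + \left(-54 + \left(-54\right)^{3}\right)\right) = \left(\left(700 - 5\right) + 4251\right) \left(\left(13 - 36\right) - 157518\right) = \left(695 + 4251\right) \left(-23 - 157518\right) = 4946 \left(-157541\right) = -779197786$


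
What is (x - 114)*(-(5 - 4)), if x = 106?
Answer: 8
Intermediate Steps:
(x - 114)*(-(5 - 4)) = (106 - 114)*(-(5 - 4)) = -(-8) = -8*(-1) = 8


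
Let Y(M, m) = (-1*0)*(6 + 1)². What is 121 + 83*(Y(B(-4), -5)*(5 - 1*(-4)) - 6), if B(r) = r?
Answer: -377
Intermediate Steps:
Y(M, m) = 0 (Y(M, m) = 0*7² = 0*49 = 0)
121 + 83*(Y(B(-4), -5)*(5 - 1*(-4)) - 6) = 121 + 83*(0*(5 - 1*(-4)) - 6) = 121 + 83*(0*(5 + 4) - 6) = 121 + 83*(0*9 - 6) = 121 + 83*(0 - 6) = 121 + 83*(-6) = 121 - 498 = -377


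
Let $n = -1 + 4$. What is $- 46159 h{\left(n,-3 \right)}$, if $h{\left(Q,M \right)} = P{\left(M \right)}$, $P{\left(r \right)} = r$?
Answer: $138477$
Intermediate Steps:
$n = 3$
$h{\left(Q,M \right)} = M$
$- 46159 h{\left(n,-3 \right)} = \left(-46159\right) \left(-3\right) = 138477$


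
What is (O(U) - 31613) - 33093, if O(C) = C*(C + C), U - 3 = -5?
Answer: -64698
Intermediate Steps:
U = -2 (U = 3 - 5 = -2)
O(C) = 2*C**2 (O(C) = C*(2*C) = 2*C**2)
(O(U) - 31613) - 33093 = (2*(-2)**2 - 31613) - 33093 = (2*4 - 31613) - 33093 = (8 - 31613) - 33093 = -31605 - 33093 = -64698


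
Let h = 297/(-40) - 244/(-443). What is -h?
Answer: 121811/17720 ≈ 6.8742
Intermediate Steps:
h = -121811/17720 (h = 297*(-1/40) - 244*(-1/443) = -297/40 + 244/443 = -121811/17720 ≈ -6.8742)
-h = -1*(-121811/17720) = 121811/17720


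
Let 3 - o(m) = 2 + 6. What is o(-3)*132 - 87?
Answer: -747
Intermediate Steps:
o(m) = -5 (o(m) = 3 - (2 + 6) = 3 - 1*8 = 3 - 8 = -5)
o(-3)*132 - 87 = -5*132 - 87 = -660 - 87 = -747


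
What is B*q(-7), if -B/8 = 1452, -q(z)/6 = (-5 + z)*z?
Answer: 5854464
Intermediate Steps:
q(z) = -6*z*(-5 + z) (q(z) = -6*(-5 + z)*z = -6*z*(-5 + z))
B = -11616 (B = -8*1452 = -11616)
B*q(-7) = -69696*(-7)*(5 - 1*(-7)) = -69696*(-7)*(5 + 7) = -69696*(-7)*12 = -11616*(-504) = 5854464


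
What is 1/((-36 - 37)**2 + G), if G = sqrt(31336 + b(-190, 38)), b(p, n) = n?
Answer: 5329/28366867 - 3*sqrt(3486)/28366867 ≈ 0.00018162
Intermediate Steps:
G = 3*sqrt(3486) (G = sqrt(31336 + 38) = sqrt(31374) = 3*sqrt(3486) ≈ 177.13)
1/((-36 - 37)**2 + G) = 1/((-36 - 37)**2 + 3*sqrt(3486)) = 1/((-73)**2 + 3*sqrt(3486)) = 1/(5329 + 3*sqrt(3486))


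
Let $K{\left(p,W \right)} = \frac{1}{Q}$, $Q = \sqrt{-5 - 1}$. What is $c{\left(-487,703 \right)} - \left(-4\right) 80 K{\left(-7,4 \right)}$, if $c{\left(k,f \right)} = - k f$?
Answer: $342361 - \frac{160 i \sqrt{6}}{3} \approx 3.4236 \cdot 10^{5} - 130.64 i$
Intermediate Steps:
$Q = i \sqrt{6}$ ($Q = \sqrt{-6} = i \sqrt{6} \approx 2.4495 i$)
$K{\left(p,W \right)} = - \frac{i \sqrt{6}}{6}$ ($K{\left(p,W \right)} = \frac{1}{i \sqrt{6}} = - \frac{i \sqrt{6}}{6}$)
$c{\left(k,f \right)} = - f k$
$c{\left(-487,703 \right)} - \left(-4\right) 80 K{\left(-7,4 \right)} = \left(-1\right) 703 \left(-487\right) - \left(-4\right) 80 \left(- \frac{i \sqrt{6}}{6}\right) = 342361 - - 320 \left(- \frac{i \sqrt{6}}{6}\right) = 342361 - \frac{160 i \sqrt{6}}{3}$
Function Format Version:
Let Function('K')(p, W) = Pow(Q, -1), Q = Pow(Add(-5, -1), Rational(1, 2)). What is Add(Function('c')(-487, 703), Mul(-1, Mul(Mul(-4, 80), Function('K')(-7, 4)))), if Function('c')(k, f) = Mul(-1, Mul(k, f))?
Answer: Add(342361, Mul(Rational(-160, 3), I, Pow(6, Rational(1, 2)))) ≈ Add(3.4236e+5, Mul(-130.64, I))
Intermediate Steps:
Q = Mul(I, Pow(6, Rational(1, 2))) (Q = Pow(-6, Rational(1, 2)) = Mul(I, Pow(6, Rational(1, 2))) ≈ Mul(2.4495, I))
Function('K')(p, W) = Mul(Rational(-1, 6), I, Pow(6, Rational(1, 2))) (Function('K')(p, W) = Pow(Mul(I, Pow(6, Rational(1, 2))), -1) = Mul(Rational(-1, 6), I, Pow(6, Rational(1, 2))))
Function('c')(k, f) = Mul(-1, f, k) (Function('c')(k, f) = Mul(-1, Mul(f, k)) = Mul(-1, f, k))
Add(Function('c')(-487, 703), Mul(-1, Mul(Mul(-4, 80), Function('K')(-7, 4)))) = Add(Mul(-1, 703, -487), Mul(-1, Mul(Mul(-4, 80), Mul(Rational(-1, 6), I, Pow(6, Rational(1, 2)))))) = Add(342361, Mul(-1, Mul(-320, Mul(Rational(-1, 6), I, Pow(6, Rational(1, 2)))))) = Add(342361, Mul(-1, Mul(Rational(160, 3), I, Pow(6, Rational(1, 2))))) = Add(342361, Mul(Rational(-160, 3), I, Pow(6, Rational(1, 2))))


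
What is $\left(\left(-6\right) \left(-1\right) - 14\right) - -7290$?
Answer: $7282$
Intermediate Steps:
$\left(\left(-6\right) \left(-1\right) - 14\right) - -7290 = \left(6 - 14\right) + 7290 = -8 + 7290 = 7282$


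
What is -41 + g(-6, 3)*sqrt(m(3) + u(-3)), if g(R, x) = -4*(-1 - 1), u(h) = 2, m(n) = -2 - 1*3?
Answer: -41 + 8*I*sqrt(3) ≈ -41.0 + 13.856*I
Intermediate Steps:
m(n) = -5 (m(n) = -2 - 3 = -5)
g(R, x) = 8 (g(R, x) = -4*(-2) = 8)
-41 + g(-6, 3)*sqrt(m(3) + u(-3)) = -41 + 8*sqrt(-5 + 2) = -41 + 8*sqrt(-3) = -41 + 8*(I*sqrt(3)) = -41 + 8*I*sqrt(3)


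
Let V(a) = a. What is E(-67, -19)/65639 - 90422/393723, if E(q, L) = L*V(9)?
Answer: -6002536291/25843583997 ≈ -0.23226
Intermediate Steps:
E(q, L) = 9*L (E(q, L) = L*9 = 9*L)
E(-67, -19)/65639 - 90422/393723 = (9*(-19))/65639 - 90422/393723 = -171*1/65639 - 90422*1/393723 = -171/65639 - 90422/393723 = -6002536291/25843583997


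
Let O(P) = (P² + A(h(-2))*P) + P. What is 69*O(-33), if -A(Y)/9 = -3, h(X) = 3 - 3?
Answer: 11385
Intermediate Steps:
h(X) = 0
A(Y) = 27 (A(Y) = -9*(-3) = 27)
O(P) = P² + 28*P (O(P) = (P² + 27*P) + P = P² + 28*P)
69*O(-33) = 69*(-33*(28 - 33)) = 69*(-33*(-5)) = 69*165 = 11385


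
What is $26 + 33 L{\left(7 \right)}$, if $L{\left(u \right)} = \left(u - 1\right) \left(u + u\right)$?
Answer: $2798$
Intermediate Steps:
$L{\left(u \right)} = 2 u \left(-1 + u\right)$ ($L{\left(u \right)} = \left(-1 + u\right) 2 u = 2 u \left(-1 + u\right)$)
$26 + 33 L{\left(7 \right)} = 26 + 33 \cdot 2 \cdot 7 \left(-1 + 7\right) = 26 + 33 \cdot 2 \cdot 7 \cdot 6 = 26 + 33 \cdot 84 = 26 + 2772 = 2798$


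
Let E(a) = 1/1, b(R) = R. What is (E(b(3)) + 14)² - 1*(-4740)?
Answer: 4965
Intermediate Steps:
E(a) = 1
(E(b(3)) + 14)² - 1*(-4740) = (1 + 14)² - 1*(-4740) = 15² + 4740 = 225 + 4740 = 4965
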